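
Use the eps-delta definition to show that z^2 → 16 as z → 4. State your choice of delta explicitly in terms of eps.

delta = min(2, eps/10)

Suppose eps > 0. We seek delta > 0 with 0 < |z − 4| < delta ⇒ |z^2 − 16| < eps.
Factor: z^2 − 16 = (z − 4)(z + 4), so |z^2 − 16| = |z − 4|·|z + 4|.
Restrict delta ≤ 2. Then |z − 4| < 2 gives |z| < 6, so by the triangle inequality |z + 4| ≤ 6 + 4 = 10.
Hence |z^2 − 16| ≤ 10|z − 4|, which is < eps once |z − 4| < eps/10.
Take delta = min(2, eps/10). If 0 < |z − 4| < delta then both bounds hold and |z^2 − 16| ≤ 10|z − 4| < 10·(eps/10) = eps.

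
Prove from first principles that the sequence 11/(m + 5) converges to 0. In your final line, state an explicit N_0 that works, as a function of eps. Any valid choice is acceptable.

N_0 = 11/eps

Let eps > 0. For m ≥ 1, |11/(m + 5) − 0| = 11/(m + 5) ≤ 11/m.
We need 11/m < eps, i.e. m > 11/eps.
Take N_0 = 11/eps. If m > N_0 then |11/(m + 5)| ≤ 11/m < eps.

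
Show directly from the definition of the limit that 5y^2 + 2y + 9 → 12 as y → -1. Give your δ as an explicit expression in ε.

Suppose ε > 0. We want δ > 0 such that 0 < |y + 1| < δ implies |(5y^2 + 2y + 9) − 12| < ε.
(5y^2 + 2y + 9) − 12 = 5y^2 + 2y - 3 = (y + 1)(5y - 3).
So |(5y^2 + 2y + 9) − 12| = |y + 1|·|5y - 3|.
Assume first that |y + 1| < 1, so |y| < 2. Then |5y - 3| ≤ 5·2 + 3 = 13.
Hence |(5y^2 + 2y + 9) − 12| ≤ 13|y + 1| < ε provided |y + 1| < ε/13.
Choosing δ = min(1, ε/13) ensures both conditions, hence |(5y^2 + 2y + 9) − 12| < ε.

δ = min(1, ε/13)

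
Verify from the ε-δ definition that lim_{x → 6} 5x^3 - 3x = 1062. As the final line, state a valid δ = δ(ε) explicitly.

δ = min(2, ε/737)

Let ε > 0 be given. We want δ > 0 such that 0 < |x − 6| < δ implies |(5x^3 - 3x) − 1062| < ε.
(5x^3 - 3x) − 1062 = 5x^3 - 3x - 1062 = (x − 6)(5x^2 + 30x + 177).
So |(5x^3 - 3x) − 1062| = |x − 6|·|5x^2 + 30x + 177|.
Assume first that |x − 6| < 2, so |x| < 8. Then |5x^2 + 30x + 177| ≤ 5·8^2 + 30·8 + 177 = 737.
Hence |(5x^3 - 3x) − 1062| ≤ 737|x − 6| < ε provided |x − 6| < ε/737.
Choosing δ = min(2, ε/737) ensures both conditions, hence |(5x^3 - 3x) − 1062| < ε.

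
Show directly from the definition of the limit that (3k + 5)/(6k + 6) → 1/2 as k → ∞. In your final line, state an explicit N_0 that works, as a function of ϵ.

Let ϵ > 0. For k ≥ 1, |(3k + 5)/(6k + 6) − (1/2)| = |12|/(6(6k + 6)) = 12/(6(6k + 6)).
Since 6k + 6 ≥ 6k for k ≥ 1, this is ≤ 12/(6·6k) = (1/3)/k.
So |(3k + 5)/(6k + 6) − (1/2)| < ϵ whenever k > (1/3)/ϵ.
Take N_0 = (1/3)/ϵ. If k > N_0 then |(3k + 5)/(6k + 6) − (1/2)| ≤ (1/3)/k < ϵ.

N_0 = (1/3)/ϵ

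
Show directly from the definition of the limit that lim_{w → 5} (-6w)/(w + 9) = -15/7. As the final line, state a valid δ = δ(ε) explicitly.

Let ε > 0. We want δ > 0 with 0 < |w − 5| < δ ⇒ |(-6w)/(w + 9) + 15/7| < ε.
Combining over a common denominator, (-6w)/(w + 9) + 15/7 = [(-6w)·14 − (-30)·(w + 9)] / [14·(w + 9)] = -54(w − 5) / (14(w + 9)).
So |(-6w)/(w + 9) + 15/7| = 54|w − 5| / (14·|w + 9|).
Require δ ≤ 7, so |w + 9| ≥ |14| − |w − 5| > 14 − 7 = 7.
Hence |(-6w)/(w + 9) + 15/7| < 54|w − 5|/(14·7) = (27/49)|w − 5|, which is < ε once |w − 5| < (49/27)ε.
Take δ = min(7, (49/27)ε). Then 0 < |w − 5| < δ forces both bounds, so |(-6w)/(w + 9) + 15/7| < ε.

δ = min(7, (49/27)ε)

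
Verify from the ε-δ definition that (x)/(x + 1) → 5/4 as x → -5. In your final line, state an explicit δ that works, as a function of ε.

δ = min(2, 8ε)

Let ε > 0. We want δ > 0 with 0 < |x + 5| < δ ⇒ |(x)/(x + 1) − (5/4)| < ε.
Combining over a common denominator, (x)/(x + 1) − (5/4) = [(x)·(-4) − (-5)·(x + 1)] / [(-4)·(x + 1)] = 1(x + 5) / ((-4)(x + 1)).
So |(x)/(x + 1) − (5/4)| = |x + 5| / (4·|x + 1|).
Require δ ≤ 2, so |x + 1| ≥ |-4| − |x + 5| > 4 − 2 = 2.
Hence |(x)/(x + 1) − (5/4)| < |x + 5|/(4·2) = (1/8)|x + 5|, which is < ε once |x + 5| < 8ε.
Take δ = min(2, 8ε). Then 0 < |x + 5| < δ forces both bounds, so |(x)/(x + 1) − (5/4)| < ε.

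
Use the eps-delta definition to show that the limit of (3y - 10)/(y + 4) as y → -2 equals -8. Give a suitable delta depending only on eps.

delta = min(1, (1/11)eps)

Let eps > 0. We want delta > 0 with 0 < |y + 2| < delta ⇒ |(3y - 10)/(y + 4) + 8| < eps.
Combining over a common denominator, (3y - 10)/(y + 4) + 8 = [(3y - 10)·2 − (-16)·(y + 4)] / [2·(y + 4)] = 22(y + 2) / (2(y + 4)).
So |(3y - 10)/(y + 4) + 8| = 22|y + 2| / (2·|y + 4|).
Restrict delta ≤ 1. Then |y + 2| < 1 gives |y + 4| = |(y + 2) + 2| ≥ 2 − 1 = 1.
Hence |(3y - 10)/(y + 4) + 8| < 22|y + 2|/(2·1) = 11|y + 2|, which is < eps once |y + 2| < (1/11)eps.
Take delta = min(1, (1/11)eps). Then 0 < |y + 2| < delta forces both bounds, so |(3y - 10)/(y + 4) + 8| < eps.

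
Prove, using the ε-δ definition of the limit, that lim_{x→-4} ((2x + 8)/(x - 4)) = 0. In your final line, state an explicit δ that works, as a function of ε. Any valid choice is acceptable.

Let ε > 0. We want δ > 0 with 0 < |x + 4| < δ ⇒ |(2x + 8)/(x - 4) − 0| < ε.
Combining over a common denominator, (2x + 8)/(x - 4) − 0 = [(2x + 8)·(-8) − 0·(x - 4)] / [(-8)·(x - 4)] = -16(x + 4) / ((-8)(x - 4)).
So |(2x + 8)/(x - 4) − 0| = 16|x + 4| / (8·|x − 4|).
Restrict δ ≤ 4. Then |x + 4| < 4 gives |x − 4| = |(x + 4) + (-8)| ≥ 8 − 4 = 4.
Hence |(2x + 8)/(x - 4) − 0| < 16|x + 4|/(8·4) = (1/2)|x + 4|, which is < ε once |x + 4| < 2ε.
Take δ = min(4, 2ε). Then 0 < |x + 4| < δ forces both bounds, so |(2x + 8)/(x - 4) − 0| < ε.

δ = min(4, 2ε)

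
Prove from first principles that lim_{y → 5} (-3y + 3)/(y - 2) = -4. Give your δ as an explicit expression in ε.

Let ε > 0 be given. We want δ > 0 with 0 < |y − 5| < δ ⇒ |(-3y + 3)/(y - 2) + 4| < ε.
Combining over a common denominator, (-3y + 3)/(y - 2) + 4 = [(-3y + 3)·3 − (-12)·(y - 2)] / [3·(y - 2)] = 3(y − 5) / (3(y - 2)).
So |(-3y + 3)/(y - 2) + 4| = 3|y − 5| / (3·|y − 2|).
Require δ ≤ 3/2, so |y − 2| ≥ |3| − |y − 5| > 3 − 3/2 = 3/2.
Hence |(-3y + 3)/(y - 2) + 4| < 3|y − 5|/(3·(3/2)) = (2/3)|y − 5|, which is < ε once |y − 5| < (3/2)ε.
Take δ = min(3/2, (3/2)ε). Then 0 < |y − 5| < δ forces both bounds, so |(-3y + 3)/(y - 2) + 4| < ε.

δ = min(3/2, (3/2)ε)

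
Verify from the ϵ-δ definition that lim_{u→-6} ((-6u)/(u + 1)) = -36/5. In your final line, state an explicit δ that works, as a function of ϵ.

δ = min(5/2, (25/12)ϵ)

Let ϵ > 0. We want δ > 0 with 0 < |u + 6| < δ ⇒ |(-6u)/(u + 1) + 36/5| < ϵ.
Combining over a common denominator, (-6u)/(u + 1) + 36/5 = [(-6u)·(-5) − 36·(u + 1)] / [(-5)·(u + 1)] = -6(u + 6) / ((-5)(u + 1)).
So |(-6u)/(u + 1) + 36/5| = 6|u + 6| / (5·|u + 1|).
Restrict δ ≤ 5/2. Then |u + 6| < 5/2 gives |u + 1| = |(u + 6) + (-5)| ≥ 5 − 5/2 = 5/2.
Hence |(-6u)/(u + 1) + 36/5| < 6|u + 6|/(5·(5/2)) = (12/25)|u + 6|, which is < ϵ once |u + 6| < (25/12)ϵ.
Take δ = min(5/2, (25/12)ϵ). Then 0 < |u + 6| < δ forces both bounds, so |(-6u)/(u + 1) + 36/5| < ϵ.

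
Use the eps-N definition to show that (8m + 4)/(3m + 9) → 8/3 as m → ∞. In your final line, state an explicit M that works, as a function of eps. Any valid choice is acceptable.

M = (20/3)/eps

Let eps > 0 be given. For m ≥ 1, |(8m + 4)/(3m + 9) − (8/3)| = |-60|/(3(3m + 9)) = 60/(3(3m + 9)).
Since 3m + 9 ≥ 3m for m ≥ 1, this is ≤ 60/(3·3m) = (20/3)/m.
So |(8m + 4)/(3m + 9) − (8/3)| < eps whenever m > (20/3)/eps.
Take M = (20/3)/eps. If m > M then |(8m + 4)/(3m + 9) − (8/3)| ≤ (20/3)/m < eps.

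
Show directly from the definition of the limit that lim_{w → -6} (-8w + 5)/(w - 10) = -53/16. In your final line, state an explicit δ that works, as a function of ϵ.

δ = min(8, (128/75)ϵ)

Let ϵ > 0. We want δ > 0 with 0 < |w + 6| < δ ⇒ |(-8w + 5)/(w - 10) + 53/16| < ϵ.
Combining over a common denominator, (-8w + 5)/(w - 10) + 53/16 = [(-8w + 5)·(-16) − 53·(w - 10)] / [(-16)·(w - 10)] = 75(w + 6) / ((-16)(w - 10)).
So |(-8w + 5)/(w - 10) + 53/16| = 75|w + 6| / (16·|w − 10|).
Restrict δ ≤ 8. Then |w + 6| < 8 gives |w − 10| = |(w + 6) + (-16)| ≥ 16 − 8 = 8.
Hence |(-8w + 5)/(w - 10) + 53/16| < 75|w + 6|/(16·8) = (75/128)|w + 6|, which is < ϵ once |w + 6| < (128/75)ϵ.
Take δ = min(8, (128/75)ϵ). Then 0 < |w + 6| < δ forces both bounds, so |(-8w + 5)/(w - 10) + 53/16| < ϵ.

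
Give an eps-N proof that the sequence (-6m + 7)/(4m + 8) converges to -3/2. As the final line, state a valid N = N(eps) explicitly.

N = (19/4)/eps

Suppose eps > 0. For m ≥ 1, |(-6m + 7)/(4m + 8) + 3/2| = |76|/(4(4m + 8)) = 76/(4(4m + 8)).
Since 4m + 8 ≥ 4m for m ≥ 1, this is ≤ 76/(4·4m) = (19/4)/m.
So |(-6m + 7)/(4m + 8) + 3/2| < eps whenever m > (19/4)/eps.
Take N = (19/4)/eps. If m > N then |(-6m + 7)/(4m + 8) + 3/2| ≤ (19/4)/m < eps.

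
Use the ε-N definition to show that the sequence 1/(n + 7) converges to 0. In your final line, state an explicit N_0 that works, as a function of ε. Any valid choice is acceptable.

Suppose ε > 0. For n ≥ 1, |1/(n + 7) − 0| = 1/(n + 7) ≤ 1/n.
We need 1/n < ε, i.e. n > 1/ε.
Take N_0 = 1/ε. If n > N_0 then |1/(n + 7)| ≤ 1/n < ε.

N_0 = 1/ε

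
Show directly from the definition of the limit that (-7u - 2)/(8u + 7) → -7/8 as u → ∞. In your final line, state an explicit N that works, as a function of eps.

N = (33/64)/eps

Let eps > 0. We seek N > 0 such that u > N implies |(-7u - 2)/(8u + 7) + 7/8| < eps.
(-7u - 2)/(8u + 7) + 7/8 = (8(-7u - 2) − (-7)(8u + 7)) / (8(8u + 7)) = 33/(8(8u + 7)).
For u > 0 we have 8u + 7 > 8u, so |(-7u - 2)/(8u + 7) + 7/8| = 33/(8(8u + 7)) < 33/(8·8u) = (33/64)/u.
Thus |(-7u - 2)/(8u + 7) + 7/8| < eps whenever u > (33/64)/eps.
Take N = (33/64)/eps. If u > N then |(-7u - 2)/(8u + 7) + 7/8| < (33/64)/u < eps.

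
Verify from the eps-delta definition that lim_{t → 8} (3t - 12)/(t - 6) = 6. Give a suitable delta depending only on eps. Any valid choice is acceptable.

Let eps > 0 be given. We want delta > 0 with 0 < |t − 8| < delta ⇒ |(3t - 12)/(t - 6) − 6| < eps.
Combining over a common denominator, (3t - 12)/(t - 6) − 6 = [(3t - 12)·2 − 12·(t - 6)] / [2·(t - 6)] = -6(t − 8) / (2(t - 6)).
So |(3t - 12)/(t - 6) − 6| = 6|t − 8| / (2·|t − 6|).
Require delta ≤ 1, so |t − 6| ≥ |2| − |t − 8| > 2 − 1 = 1.
Hence |(3t - 12)/(t - 6) − 6| < 6|t − 8|/(2·1) = 3|t − 8|, which is < eps once |t − 8| < (1/3)eps.
Take delta = min(1, (1/3)eps). Then 0 < |t − 8| < delta forces both bounds, so |(3t - 12)/(t - 6) − 6| < eps.

delta = min(1, (1/3)eps)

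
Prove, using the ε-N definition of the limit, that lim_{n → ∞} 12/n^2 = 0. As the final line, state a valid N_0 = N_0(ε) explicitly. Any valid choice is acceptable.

N_0 = (12/ε)^{1/2}

Suppose ε > 0. For n ≥ 1, |12/n^2 − 0| = 12/n^2.
12/n^2 < ε ⇔ n^2 > 12/ε ⇔ n > (12/ε)^{1/2}.
Take N_0 = (12/ε)^{1/2}. Then n > N_0 implies 12/n^2 < ε.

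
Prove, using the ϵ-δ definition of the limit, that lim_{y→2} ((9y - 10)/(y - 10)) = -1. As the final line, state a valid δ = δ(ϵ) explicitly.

Let ϵ > 0. We want δ > 0 with 0 < |y − 2| < δ ⇒ |(9y - 10)/(y - 10) + 1| < ϵ.
Combining over a common denominator, (9y - 10)/(y - 10) + 1 = [(9y - 10)·(-8) − 8·(y - 10)] / [(-8)·(y - 10)] = -80(y − 2) / ((-8)(y - 10)).
So |(9y - 10)/(y - 10) + 1| = 80|y − 2| / (8·|y − 10|).
Require δ ≤ 4, so |y − 10| ≥ |-8| − |y − 2| > 8 − 4 = 4.
Hence |(9y - 10)/(y - 10) + 1| < 80|y − 2|/(8·4) = (5/2)|y − 2|, which is < ϵ once |y − 2| < (2/5)ϵ.
Take δ = min(4, (2/5)ϵ). Then 0 < |y − 2| < δ forces both bounds, so |(9y - 10)/(y - 10) + 1| < ϵ.

δ = min(4, (2/5)ϵ)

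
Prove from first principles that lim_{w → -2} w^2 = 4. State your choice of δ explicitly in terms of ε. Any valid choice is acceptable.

δ = min(1, ε/5)

Let ε > 0 be given. We seek δ > 0 with 0 < |w + 2| < δ ⇒ |w^2 − 4| < ε.
Factor: w^2 − 4 = (w + 2)(w - 2), so |w^2 − 4| = |w + 2|·|w - 2|.
Restrict δ ≤ 1. Then |w + 2| < 1 gives |w| < 3, so by the triangle inequality |w - 2| ≤ 3 + 2 = 5.
Hence |w^2 − 4| ≤ 5|w + 2|, which is < ε once |w + 2| < ε/5.
Take δ = min(1, ε/5). If 0 < |w + 2| < δ then both bounds hold and |w^2 − 4| ≤ 5|w + 2| < 5·(ε/5) = ε.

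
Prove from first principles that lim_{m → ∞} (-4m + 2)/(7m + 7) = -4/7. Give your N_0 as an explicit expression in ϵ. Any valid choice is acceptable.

Let ϵ > 0. For m ≥ 1, |(-4m + 2)/(7m + 7) + 4/7| = |42|/(7(7m + 7)) = 42/(7(7m + 7)).
Since 7m + 7 ≥ 7m for m ≥ 1, this is ≤ 42/(7·7m) = (6/7)/m.
So |(-4m + 2)/(7m + 7) + 4/7| < ϵ whenever m > (6/7)/ϵ.
Take N_0 = (6/7)/ϵ. If m > N_0 then |(-4m + 2)/(7m + 7) + 4/7| ≤ (6/7)/m < ϵ.

N_0 = (6/7)/ϵ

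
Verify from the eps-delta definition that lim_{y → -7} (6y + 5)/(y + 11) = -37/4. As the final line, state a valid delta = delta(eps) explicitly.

delta = min(2, (8/61)eps)

Let eps > 0 be given. We want delta > 0 with 0 < |y + 7| < delta ⇒ |(6y + 5)/(y + 11) + 37/4| < eps.
Combining over a common denominator, (6y + 5)/(y + 11) + 37/4 = [(6y + 5)·4 − (-37)·(y + 11)] / [4·(y + 11)] = 61(y + 7) / (4(y + 11)).
So |(6y + 5)/(y + 11) + 37/4| = 61|y + 7| / (4·|y + 11|).
Require delta ≤ 2, so |y + 11| ≥ |4| − |y + 7| > 4 − 2 = 2.
Hence |(6y + 5)/(y + 11) + 37/4| < 61|y + 7|/(4·2) = (61/8)|y + 7|, which is < eps once |y + 7| < (8/61)eps.
Take delta = min(2, (8/61)eps). Then 0 < |y + 7| < delta forces both bounds, so |(6y + 5)/(y + 11) + 37/4| < eps.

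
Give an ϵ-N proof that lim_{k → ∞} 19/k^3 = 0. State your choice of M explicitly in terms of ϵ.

Suppose ϵ > 0. For k ≥ 1, |19/k^3 − 0| = 19/k^3.
19/k^3 < ϵ ⇔ k^3 > 19/ϵ ⇔ k > (19/ϵ)^{1/3}.
Take M = (19/ϵ)^{1/3}. Then k > M implies 19/k^3 < ϵ.

M = (19/ϵ)^{1/3}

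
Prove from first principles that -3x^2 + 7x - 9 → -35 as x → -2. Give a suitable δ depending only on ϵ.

δ = min(1, ϵ/22)

Suppose ϵ > 0. We want δ > 0 such that 0 < |x + 2| < δ implies |(-3x^2 + 7x - 9) + 35| < ϵ.
(-3x^2 + 7x - 9) + 35 = -3x^2 + 7x + 26 = (x + 2)(-3x + 13).
So |(-3x^2 + 7x - 9) + 35| = |x + 2|·|-3x + 13|.
Require δ ≤ 1. Then |x + 2| < 1 gives |x| < 3, and by the triangle inequality |-3x + 13| ≤ 3·3 + 13 = 22.
Hence |(-3x^2 + 7x - 9) + 35| ≤ 22|x + 2| < ϵ provided |x + 2| < ϵ/22.
Take δ = min(1, ϵ/22). Then 0 < |x + 2| < δ gives both |x + 2| < 1 and |x + 2| < ϵ/22, so |(-3x^2 + 7x - 9) + 35| < ϵ.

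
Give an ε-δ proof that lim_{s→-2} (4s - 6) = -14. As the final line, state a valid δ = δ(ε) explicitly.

Let ε > 0. We need δ > 0 so that 0 < |s + 2| < δ implies |(4s - 6) + 14| < ε.
|(4s - 6) + 14| = |4s + 8| = 4|s + 2|.
So 4|s + 2| < ε exactly when |s + 2| < ε/4.
Take δ = ε/4. If 0 < |s + 2| < δ then |(4s - 6) + 14| = 4|s + 2| < 4·(ε/4) = ε.

δ = ε/4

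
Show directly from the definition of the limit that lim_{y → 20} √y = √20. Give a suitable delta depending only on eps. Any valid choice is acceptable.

Fix eps > 0. We want delta > 0 such that 0 < |y − 20| < delta implies |√y − √20| < eps.
Multiplying by the conjugate, |√y − √20| = |y − 20|/(√y + √20).
Restrict delta ≤ 20 so that |y − 20| < 20 forces y > 0, and then √y + √20 > √20.
Hence |√y − √20| < |y − 20|/√20, which is < eps once |y − 20| < √20·eps.
Take delta = min(20, √20·eps). If 0 < |y − 20| < delta then y > 0 and |√y − √20| < |y − 20|/√20 < eps.

delta = min(20, √20·eps)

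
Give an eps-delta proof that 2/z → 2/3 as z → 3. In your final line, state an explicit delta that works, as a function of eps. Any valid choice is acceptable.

delta = min(3/2, (9/4)eps)

Let eps > 0 be given. We seek delta > 0 such that 0 < |z − 3| < delta implies |2/z − (2/3)| < eps.
|2/z − (2/3)| = 2·|3 − z|/(3·|z|) = 2|z − 3|/(3|z|).
Restrict delta ≤ 3/2. Then |z − 3| < 3/2 gives |z| > 3/2, so 3|z| > 9/2.
Then |2/z − (2/3)| < 2|z − 3|/(9/2), which is < eps when |z − 3| < (9/4)eps.
Take delta = min(3/2, (9/4)eps). Then 0 < |z − 3| < delta gives both |z − 3| < 3/2 and |z − 3| < (9/4)eps, so |2/z − (2/3)| < eps.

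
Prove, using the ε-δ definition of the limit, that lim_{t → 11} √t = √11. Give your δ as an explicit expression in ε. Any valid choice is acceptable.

Fix ε > 0. We want δ > 0 such that 0 < |t − 11| < δ implies |√t − √11| < ε.
Multiplying by the conjugate, |√t − √11| = |t − 11|/(√t + √11).
Restrict δ ≤ 11 so that |t − 11| < 11 forces t > 0, and then √t + √11 > √11.
Hence |√t − √11| < |t − 11|/√11, which is < ε once |t − 11| < √11·ε.
Take δ = min(11, √11·ε). If 0 < |t − 11| < δ then t > 0 and |√t − √11| < |t − 11|/√11 < ε.

δ = min(11, √11·ε)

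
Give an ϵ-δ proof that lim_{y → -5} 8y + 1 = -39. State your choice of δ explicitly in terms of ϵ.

δ = ϵ/8

Let ϵ > 0 be given. We need δ > 0 so that 0 < |y + 5| < δ implies |(8y + 1) + 39| < ϵ.
Since (8y + 1) + 39 = 8(y + 5), we have |(8y + 1) + 39| = 8|y + 5|.
So 8|y + 5| < ϵ exactly when |y + 5| < ϵ/8.
Take δ = ϵ/8. If 0 < |y + 5| < δ then |(8y + 1) + 39| = 8|y + 5| < 8·(ϵ/8) = ϵ.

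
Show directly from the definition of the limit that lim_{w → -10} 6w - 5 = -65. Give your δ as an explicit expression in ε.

Suppose ε > 0. We need δ > 0 so that 0 < |w + 10| < δ implies |(6w - 5) + 65| < ε.
|(6w - 5) + 65| = |6w + 60| = 6|w + 10|.
Thus it suffices that |w + 10| < ε/6.
Take δ = ε/6. If 0 < |w + 10| < δ then |(6w - 5) + 65| = 6|w + 10| < 6·(ε/6) = ε.

δ = ε/6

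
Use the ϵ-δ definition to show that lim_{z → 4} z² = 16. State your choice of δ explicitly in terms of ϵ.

δ = min(1, ϵ/9)

Let ϵ > 0 be given. We seek δ > 0 with 0 < |z − 4| < δ ⇒ |z² − 16| < ϵ.
Factor: z² − 16 = (z − 4)(z + 4), so |z² − 16| = |z − 4|·|z + 4|.
Restrict δ ≤ 1. Then |z − 4| < 1 gives |z| < 5, so by the triangle inequality |z + 4| ≤ 5 + 4 = 9.
Hence |z² − 16| ≤ 9|z − 4|, which is < ϵ once |z − 4| < ϵ/9.
Take δ = min(1, ϵ/9). If 0 < |z − 4| < δ then both bounds hold and |z² − 16| ≤ 9|z − 4| < 9·(ϵ/9) = ϵ.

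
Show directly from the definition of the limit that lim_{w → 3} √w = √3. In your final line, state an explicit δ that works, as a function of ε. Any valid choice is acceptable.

δ = min(3, √3·ε)

Fix ε > 0. We want δ > 0 such that 0 < |w − 3| < δ implies |√w − √3| < ε.
Rationalise: √w − √3 = (w − 3)/(√w + √3), so |√w − √3| = |w − 3|/(√w + √3).
Restrict δ ≤ 3 so that |w − 3| < 3 forces w > 0, and then √w + √3 > √3.
Hence |√w − √3| < |w − 3|/√3, which is < ε once |w − 3| < √3·ε.
Take δ = min(3, √3·ε). If 0 < |w − 3| < δ then w > 0 and |√w − √3| < |w − 3|/√3 < ε.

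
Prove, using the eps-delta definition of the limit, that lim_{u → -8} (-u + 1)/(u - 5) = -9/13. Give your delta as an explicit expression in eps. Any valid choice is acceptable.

Let eps > 0 be given. We want delta > 0 with 0 < |u + 8| < delta ⇒ |(-u + 1)/(u - 5) + 9/13| < eps.
Combining over a common denominator, (-u + 1)/(u - 5) + 9/13 = [(-u + 1)·(-13) − 9·(u - 5)] / [(-13)·(u - 5)] = 4(u + 8) / ((-13)(u - 5)).
So |(-u + 1)/(u - 5) + 9/13| = 4|u + 8| / (13·|u − 5|).
Require delta ≤ 13/2, so |u − 5| ≥ |-13| − |u + 8| > 13 − 13/2 = 13/2.
Hence |(-u + 1)/(u - 5) + 9/13| < 4|u + 8|/(13·(13/2)) = (8/169)|u + 8|, which is < eps once |u + 8| < (169/8)eps.
Take delta = min(13/2, (169/8)eps). Then 0 < |u + 8| < delta forces both bounds, so |(-u + 1)/(u - 5) + 9/13| < eps.

delta = min(13/2, (169/8)eps)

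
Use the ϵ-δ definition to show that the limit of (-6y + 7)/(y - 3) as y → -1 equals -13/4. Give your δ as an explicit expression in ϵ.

δ = min(2, (8/11)ϵ)

Let ϵ > 0 be given. We want δ > 0 with 0 < |y + 1| < δ ⇒ |(-6y + 7)/(y - 3) + 13/4| < ϵ.
Combining over a common denominator, (-6y + 7)/(y - 3) + 13/4 = [(-6y + 7)·(-4) − 13·(y - 3)] / [(-4)·(y - 3)] = 11(y + 1) / ((-4)(y - 3)).
So |(-6y + 7)/(y - 3) + 13/4| = 11|y + 1| / (4·|y − 3|).
Require δ ≤ 2, so |y − 3| ≥ |-4| − |y + 1| > 4 − 2 = 2.
Hence |(-6y + 7)/(y - 3) + 13/4| < 11|y + 1|/(4·2) = (11/8)|y + 1|, which is < ϵ once |y + 1| < (8/11)ϵ.
Take δ = min(2, (8/11)ϵ). Then 0 < |y + 1| < δ forces both bounds, so |(-6y + 7)/(y - 3) + 13/4| < ϵ.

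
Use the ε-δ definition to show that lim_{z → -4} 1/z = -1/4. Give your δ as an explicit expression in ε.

δ = min(2, 8ε)

Fix ε > 0. We seek δ > 0 such that 0 < |z + 4| < δ implies |1/z + 1/4| < ε.
|1/z + 1/4| = |-4 − z|/(4·|z|) = |z + 4|/(4|z|).
Require δ ≤ 2 so that |z| > 4 − 2 = 2, hence 4|z| > 8.
Then |1/z + 1/4| < |z + 4|/8, which is < ε when |z + 4| < 8ε.
Take δ = min(2, 8ε). Then 0 < |z + 4| < δ gives both |z + 4| < 2 and |z + 4| < 8ε, so |1/z + 1/4| < ε.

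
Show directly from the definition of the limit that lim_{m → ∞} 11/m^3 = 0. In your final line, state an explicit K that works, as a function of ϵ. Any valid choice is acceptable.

Let ϵ > 0. For m ≥ 1, |11/m^3 − 0| = 11/m^3.
11/m^3 < ϵ ⇔ m^3 > 11/ϵ ⇔ m > (11/ϵ)^{1/3}.
Take K = (11/ϵ)^{1/3}. Then m > K implies 11/m^3 < ϵ.

K = (11/ϵ)^{1/3}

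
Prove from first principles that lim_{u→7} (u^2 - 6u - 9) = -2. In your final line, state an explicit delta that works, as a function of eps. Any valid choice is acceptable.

delta = min(1, eps/9)

Let eps > 0 be given. We want delta > 0 such that 0 < |u − 7| < delta implies |(u^2 - 6u - 9) + 2| < eps.
(u^2 - 6u - 9) + 2 = u^2 - 6u - 7 = (u − 7)(u + 1).
So |(u^2 - 6u - 9) + 2| = |u − 7|·|u + 1|.
Assume first that |u − 7| < 1, so |u| < 8. Then |u + 1| ≤ 8 + 1 = 9.
Hence |(u^2 - 6u - 9) + 2| ≤ 9|u − 7| < eps provided |u − 7| < eps/9.
Choosing delta = min(1, eps/9) ensures both conditions, hence |(u^2 - 6u - 9) + 2| < eps.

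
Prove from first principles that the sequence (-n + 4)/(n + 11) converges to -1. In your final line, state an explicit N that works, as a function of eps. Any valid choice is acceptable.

Let eps > 0. For n ≥ 1, |(-n + 4)/(n + 11) + 1| = |15|/((n + 11)) = 15/((n + 11)).
Since n + 11 ≥ n for n ≥ 1, this is ≤ 15/(n) = 15/n.
So |(-n + 4)/(n + 11) + 1| < eps whenever n > 15/eps.
Take N = 15/eps. If n > N then |(-n + 4)/(n + 11) + 1| ≤ 15/n < eps.

N = 15/eps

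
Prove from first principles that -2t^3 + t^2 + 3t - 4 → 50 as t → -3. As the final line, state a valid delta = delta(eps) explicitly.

Let eps > 0. We want delta > 0 such that 0 < |t + 3| < delta implies |(-2t^3 + t^2 + 3t - 4) − 50| < eps.
(-2t^3 + t^2 + 3t - 4) − 50 = -2t^3 + t^2 + 3t - 54 = (t + 3)(-2t^2 + 7t - 18).
So |(-2t^3 + t^2 + 3t - 4) − 50| = |t + 3|·|-2t^2 + 7t - 18|.
Require delta ≤ 1. Then |t + 3| < 1 gives |t| < 4, and by the triangle inequality |-2t^2 + 7t - 18| ≤ 2·4^2 + 7·4 + 18 = 78.
Hence |(-2t^3 + t^2 + 3t - 4) − 50| ≤ 78|t + 3| < eps provided |t + 3| < eps/78.
Take delta = min(1, eps/78). Then 0 < |t + 3| < delta gives both |t + 3| < 1 and |t + 3| < eps/78, so |(-2t^3 + t^2 + 3t - 4) − 50| < eps.

delta = min(1, eps/78)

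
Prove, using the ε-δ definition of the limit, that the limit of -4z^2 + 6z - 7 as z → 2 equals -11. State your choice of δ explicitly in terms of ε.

Let ε > 0. We want δ > 0 such that 0 < |z − 2| < δ implies |(-4z^2 + 6z - 7) + 11| < ε.
(-4z^2 + 6z - 7) + 11 = -4z^2 + 6z + 4 = (z − 2)(-4z - 2).
So |(-4z^2 + 6z - 7) + 11| = |z − 2|·|-4z - 2|.
Require δ ≤ 1. Then |z − 2| < 1 gives |z| < 3, and by the triangle inequality |-4z - 2| ≤ 4·3 + 2 = 14.
Hence |(-4z^2 + 6z - 7) + 11| ≤ 14|z − 2| < ε provided |z − 2| < ε/14.
Choosing δ = min(1, ε/14) ensures both conditions, hence |(-4z^2 + 6z - 7) + 11| < ε.

δ = min(1, ε/14)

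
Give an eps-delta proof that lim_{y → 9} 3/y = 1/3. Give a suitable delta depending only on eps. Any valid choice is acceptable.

delta = min(9/2, (27/2)eps)

Suppose eps > 0. We seek delta > 0 such that 0 < |y − 9| < delta implies |3/y − (1/3)| < eps.
|3/y − (1/3)| = 3·|9 − y|/(9·|y|) = 3|y − 9|/(9|y|).
Restrict delta ≤ 9/2. Then |y − 9| < 9/2 gives |y| > 9/2, so 9|y| > 81/2.
Then |3/y − (1/3)| < 3|y − 9|/(81/2), which is < eps when |y − 9| < (27/2)eps.
Take delta = min(9/2, (27/2)eps). Then 0 < |y − 9| < delta gives both |y − 9| < 9/2 and |y − 9| < (27/2)eps, so |3/y − (1/3)| < eps.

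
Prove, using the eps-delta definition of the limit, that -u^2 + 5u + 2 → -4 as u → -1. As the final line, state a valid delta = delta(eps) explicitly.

delta = min(1, eps/8)

Fix eps > 0. We want delta > 0 such that 0 < |u + 1| < delta implies |(-u^2 + 5u + 2) + 4| < eps.
(-u^2 + 5u + 2) + 4 = -u^2 + 5u + 6 = (u + 1)(-u + 6).
So |(-u^2 + 5u + 2) + 4| = |u + 1|·|-u + 6|.
Assume first that |u + 1| < 1, so |u| < 2. Then |-u + 6| ≤ 2 + 6 = 8.
Hence |(-u^2 + 5u + 2) + 4| ≤ 8|u + 1| < eps provided |u + 1| < eps/8.
Take delta = min(1, eps/8). Then 0 < |u + 1| < delta gives both |u + 1| < 1 and |u + 1| < eps/8, so |(-u^2 + 5u + 2) + 4| < eps.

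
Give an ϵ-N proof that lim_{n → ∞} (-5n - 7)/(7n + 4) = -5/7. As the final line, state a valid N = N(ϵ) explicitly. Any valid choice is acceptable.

Let ϵ > 0. For n ≥ 1, |(-5n - 7)/(7n + 4) + 5/7| = |-29|/(7(7n + 4)) = 29/(7(7n + 4)).
Since 7n + 4 ≥ 7n for n ≥ 1, this is ≤ 29/(7·7n) = (29/49)/n.
So |(-5n - 7)/(7n + 4) + 5/7| < ϵ whenever n > (29/49)/ϵ.
Take N = (29/49)/ϵ. If n > N then |(-5n - 7)/(7n + 4) + 5/7| ≤ (29/49)/n < ϵ.

N = (29/49)/ϵ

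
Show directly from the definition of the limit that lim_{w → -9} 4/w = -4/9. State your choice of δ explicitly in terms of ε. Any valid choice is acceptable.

δ = min(9/2, (81/8)ε)

Suppose ε > 0. We seek δ > 0 such that 0 < |w + 9| < δ implies |4/w + 4/9| < ε.
|4/w + 4/9| = 4·|-9 − w|/(9·|w|) = 4|w + 9|/(9|w|).
Restrict δ ≤ 9/2. Then |w + 9| < 9/2 gives |w| > 9/2, so 9|w| > 81/2.
Then |4/w + 4/9| < 4|w + 9|/(81/2), which is < ε when |w + 9| < (81/8)ε.
Take δ = min(9/2, (81/8)ε). Then 0 < |w + 9| < δ gives both |w + 9| < 9/2 and |w + 9| < (81/8)ε, so |4/w + 4/9| < ε.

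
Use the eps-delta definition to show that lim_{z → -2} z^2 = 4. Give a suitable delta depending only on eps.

delta = min(1, eps/5)

Let eps > 0 be given. We seek delta > 0 with 0 < |z + 2| < delta ⇒ |z^2 − 4| < eps.
Factor: z^2 − 4 = (z + 2)(z - 2), so |z^2 − 4| = |z + 2|·|z - 2|.
Restrict delta ≤ 1. Then |z + 2| < 1 gives |z| < 3, so by the triangle inequality |z - 2| ≤ 3 + 2 = 5.
Hence |z^2 − 4| ≤ 5|z + 2|, which is < eps once |z + 2| < eps/5.
Take delta = min(1, eps/5). If 0 < |z + 2| < delta then both bounds hold and |z^2 − 4| ≤ 5|z + 2| < 5·(eps/5) = eps.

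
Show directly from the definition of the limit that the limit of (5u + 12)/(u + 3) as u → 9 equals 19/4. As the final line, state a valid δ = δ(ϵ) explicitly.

Fix ϵ > 0. We want δ > 0 with 0 < |u − 9| < δ ⇒ |(5u + 12)/(u + 3) − (19/4)| < ϵ.
Combining over a common denominator, (5u + 12)/(u + 3) − (19/4) = [(5u + 12)·12 − 57·(u + 3)] / [12·(u + 3)] = 3(u − 9) / (12(u + 3)).
So |(5u + 12)/(u + 3) − (19/4)| = 3|u − 9| / (12·|u + 3|).
Require δ ≤ 6, so |u + 3| ≥ |12| − |u − 9| > 12 − 6 = 6.
Hence |(5u + 12)/(u + 3) − (19/4)| < 3|u − 9|/(12·6) = (1/24)|u − 9|, which is < ϵ once |u − 9| < 24ϵ.
Take δ = min(6, 24ϵ). Then 0 < |u − 9| < δ forces both bounds, so |(5u + 12)/(u + 3) − (19/4)| < ϵ.

δ = min(6, 24ϵ)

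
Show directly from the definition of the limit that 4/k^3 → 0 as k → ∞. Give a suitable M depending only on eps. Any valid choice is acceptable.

Let eps > 0 be given. For k ≥ 1, |4/k^3 − 0| = 4/k^3.
4/k^3 < eps ⇔ k^3 > 4/eps ⇔ k > (4/eps)^{1/3}.
Take M = (4/eps)^{1/3}. Then k > M implies 4/k^3 < eps.

M = (4/eps)^{1/3}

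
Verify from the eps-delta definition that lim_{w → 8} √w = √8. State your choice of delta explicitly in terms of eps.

Let eps > 0 be given. We want delta > 0 such that 0 < |w − 8| < delta implies |√w − √8| < eps.
Rationalise: √w − √8 = (w − 8)/(√w + √8), so |√w − √8| = |w − 8|/(√w + √8).
Restrict delta ≤ 8 so that |w − 8| < 8 forces w > 0, and then √w + √8 > √8.
Hence |√w − √8| < |w − 8|/√8, which is < eps once |w − 8| < √8·eps.
Take delta = min(8, √8·eps). If 0 < |w − 8| < delta then w > 0 and |√w − √8| < |w − 8|/√8 < eps.

delta = min(8, √8·eps)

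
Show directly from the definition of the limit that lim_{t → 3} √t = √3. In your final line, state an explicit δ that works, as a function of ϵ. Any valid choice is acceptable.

δ = min(3, √3·ϵ)

Suppose ϵ > 0. We want δ > 0 such that 0 < |t − 3| < δ implies |√t − √3| < ϵ.
Rationalise: √t − √3 = (t − 3)/(√t + √3), so |√t − √3| = |t − 3|/(√t + √3).
Restrict δ ≤ 3 so that |t − 3| < 3 forces t > 0, and then √t + √3 > √3.
Hence |√t − √3| < |t − 3|/√3, which is < ϵ once |t − 3| < √3·ϵ.
Take δ = min(3, √3·ϵ). If 0 < |t − 3| < δ then t > 0 and |√t − √3| < |t − 3|/√3 < ϵ.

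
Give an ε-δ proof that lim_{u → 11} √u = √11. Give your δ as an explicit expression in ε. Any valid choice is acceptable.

Suppose ε > 0. We want δ > 0 such that 0 < |u − 11| < δ implies |√u − √11| < ε.
Multiplying by the conjugate, |√u − √11| = |u − 11|/(√u + √11).
Restrict δ ≤ 11 so that |u − 11| < 11 forces u > 0, and then √u + √11 > √11.
Hence |√u − √11| < |u − 11|/√11, which is < ε once |u − 11| < √11·ε.
Take δ = min(11, √11·ε). If 0 < |u − 11| < δ then u > 0 and |√u − √11| < |u − 11|/√11 < ε.

δ = min(11, √11·ε)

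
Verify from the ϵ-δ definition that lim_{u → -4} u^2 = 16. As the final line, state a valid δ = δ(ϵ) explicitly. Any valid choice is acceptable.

δ = min(1, ϵ/9)

Let ϵ > 0 be given. We seek δ > 0 with 0 < |u + 4| < δ ⇒ |u^2 − 16| < ϵ.
Factor: u^2 − 16 = (u + 4)(u - 4), so |u^2 − 16| = |u + 4|·|u - 4|.
Impose δ ≤ 1 so that |u| < 5; then |u - 4| ≤ 9.
Hence |u^2 − 16| ≤ 9|u + 4|, which is < ϵ once |u + 4| < ϵ/9.
Take δ = min(1, ϵ/9). If 0 < |u + 4| < δ then both bounds hold and |u^2 − 16| ≤ 9|u + 4| < 9·(ϵ/9) = ϵ.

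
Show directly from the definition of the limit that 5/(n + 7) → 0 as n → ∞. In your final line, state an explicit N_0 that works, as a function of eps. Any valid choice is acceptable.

N_0 = 5/eps

Fix eps > 0. For n ≥ 1, |5/(n + 7) − 0| = 5/(n + 7) ≤ 5/n.
We need 5/n < eps, i.e. n > 5/eps.
Take N_0 = 5/eps. If n > N_0 then |5/(n + 7)| ≤ 5/n < eps.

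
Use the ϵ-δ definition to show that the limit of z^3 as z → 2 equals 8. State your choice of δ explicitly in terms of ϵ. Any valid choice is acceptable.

Fix ϵ > 0. We seek δ > 0 with 0 < |z − 2| < δ ⇒ |z^3 − 8| < ϵ.
Factor: z^3 − 8 = (z − 2)(z^2 + 2z + 4), so |z^3 − 8| = |z − 2|·|z^2 + 2z + 4|.
Impose δ ≤ 1 so that |z| < 3; then |z^2 + 2z + 4| ≤ 19.
Hence |z^3 − 8| ≤ 19|z − 2|, which is < ϵ once |z − 2| < ϵ/19.
Take δ = min(1, ϵ/19). If 0 < |z − 2| < δ then both bounds hold and |z^3 − 8| ≤ 19|z − 2| < 19·(ϵ/19) = ϵ.

δ = min(1, ϵ/19)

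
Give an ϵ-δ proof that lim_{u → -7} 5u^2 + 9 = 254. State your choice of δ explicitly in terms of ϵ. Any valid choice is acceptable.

Let ϵ > 0. We want δ > 0 such that 0 < |u + 7| < δ implies |(5u^2 + 9) − 254| < ϵ.
(5u^2 + 9) − 254 = 5u^2 - 245 = (u + 7)(5u - 35).
So |(5u^2 + 9) − 254| = |u + 7|·|5u - 35|.
Require δ ≤ 2. Then |u + 7| < 2 gives |u| < 9, and by the triangle inequality |5u - 35| ≤ 5·9 + 35 = 80.
Hence |(5u^2 + 9) − 254| ≤ 80|u + 7| < ϵ provided |u + 7| < ϵ/80.
Take δ = min(2, ϵ/80). Then 0 < |u + 7| < δ gives both |u + 7| < 2 and |u + 7| < ϵ/80, so |(5u^2 + 9) − 254| < ϵ.

δ = min(2, ϵ/80)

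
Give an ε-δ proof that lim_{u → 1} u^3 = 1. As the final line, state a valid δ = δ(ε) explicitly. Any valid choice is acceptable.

δ = min(1, ε/7)

Let ε > 0 be given. We seek δ > 0 with 0 < |u − 1| < δ ⇒ |u^3 − 1| < ε.
Factor: u^3 − 1 = (u − 1)(u^2 + u + 1), so |u^3 − 1| = |u − 1|·|u^2 + u + 1|.
Restrict δ ≤ 1. Then |u − 1| < 1 gives |u| < 2, so by the triangle inequality |u^2 + u + 1| ≤ 2^2 + 2 + 1 = 7.
Hence |u^3 − 1| ≤ 7|u − 1|, which is < ε once |u − 1| < ε/7.
Take δ = min(1, ε/7). If 0 < |u − 1| < δ then both bounds hold and |u^3 − 1| ≤ 7|u − 1| < 7·(ε/7) = ε.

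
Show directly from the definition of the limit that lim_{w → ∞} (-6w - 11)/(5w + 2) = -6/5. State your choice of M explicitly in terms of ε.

M = (43/25)/ε

Let ε > 0 be given. We seek M > 0 such that w > M implies |(-6w - 11)/(5w + 2) + 6/5| < ε.
(-6w - 11)/(5w + 2) + 6/5 = (5(-6w - 11) − (-6)(5w + 2)) / (5(5w + 2)) = -43/(5(5w + 2)).
For w > 0 we have 5w + 2 > 5w, so |(-6w - 11)/(5w + 2) + 6/5| = 43/(5(5w + 2)) < 43/(5·5w) = (43/25)/w.
Thus |(-6w - 11)/(5w + 2) + 6/5| < ε whenever w > (43/25)/ε.
Take M = (43/25)/ε. If w > M then |(-6w - 11)/(5w + 2) + 6/5| < (43/25)/w < ε.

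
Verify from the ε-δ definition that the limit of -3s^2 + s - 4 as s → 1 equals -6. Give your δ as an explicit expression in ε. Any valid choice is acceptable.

δ = min(1, ε/8)

Fix ε > 0. We want δ > 0 such that 0 < |s − 1| < δ implies |(-3s^2 + s - 4) + 6| < ε.
(-3s^2 + s - 4) + 6 = -3s^2 + s + 2 = (s − 1)(-3s - 2).
So |(-3s^2 + s - 4) + 6| = |s − 1|·|-3s - 2|.
Assume first that |s − 1| < 1, so |s| < 2. Then |-3s - 2| ≤ 3·2 + 2 = 8.
Hence |(-3s^2 + s - 4) + 6| ≤ 8|s − 1| < ε provided |s − 1| < ε/8.
Take δ = min(1, ε/8). Then 0 < |s − 1| < δ gives both |s − 1| < 1 and |s − 1| < ε/8, so |(-3s^2 + s - 4) + 6| < ε.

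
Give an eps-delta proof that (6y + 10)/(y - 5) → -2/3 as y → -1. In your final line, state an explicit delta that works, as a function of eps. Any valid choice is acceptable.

Fix eps > 0. We want delta > 0 with 0 < |y + 1| < delta ⇒ |(6y + 10)/(y - 5) + 2/3| < eps.
Combining over a common denominator, (6y + 10)/(y - 5) + 2/3 = [(6y + 10)·(-6) − 4·(y - 5)] / [(-6)·(y - 5)] = -40(y + 1) / ((-6)(y - 5)).
So |(6y + 10)/(y - 5) + 2/3| = 40|y + 1| / (6·|y − 5|).
Restrict delta ≤ 3. Then |y + 1| < 3 gives |y − 5| = |(y + 1) + (-6)| ≥ 6 − 3 = 3.
Hence |(6y + 10)/(y - 5) + 2/3| < 40|y + 1|/(6·3) = (20/9)|y + 1|, which is < eps once |y + 1| < (9/20)eps.
Take delta = min(3, (9/20)eps). Then 0 < |y + 1| < delta forces both bounds, so |(6y + 10)/(y - 5) + 2/3| < eps.

delta = min(3, (9/20)eps)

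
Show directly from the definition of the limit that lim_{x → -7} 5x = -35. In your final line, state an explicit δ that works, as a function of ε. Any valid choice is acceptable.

Let ε > 0. We need δ > 0 so that 0 < |x + 7| < δ implies |(5x) + 35| < ε.
|(5x) + 35| = |5x + 35| = 5|x + 7|.
So 5|x + 7| < ε exactly when |x + 7| < ε/5.
Take δ = ε/5. If 0 < |x + 7| < δ then |(5x) + 35| = 5|x + 7| < 5·(ε/5) = ε.

δ = ε/5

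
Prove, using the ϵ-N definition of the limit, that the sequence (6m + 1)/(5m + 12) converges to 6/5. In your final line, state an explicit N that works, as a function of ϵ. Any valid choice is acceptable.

N = (67/25)/ϵ

Let ϵ > 0. For m ≥ 1, |(6m + 1)/(5m + 12) − (6/5)| = |-67|/(5(5m + 12)) = 67/(5(5m + 12)).
Since 5m + 12 ≥ 5m for m ≥ 1, this is ≤ 67/(5·5m) = (67/25)/m.
So |(6m + 1)/(5m + 12) − (6/5)| < ϵ whenever m > (67/25)/ϵ.
Take N = (67/25)/ϵ. If m > N then |(6m + 1)/(5m + 12) − (6/5)| ≤ (67/25)/m < ϵ.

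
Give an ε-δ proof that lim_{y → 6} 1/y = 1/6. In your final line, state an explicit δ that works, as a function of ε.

Fix ε > 0. We seek δ > 0 such that 0 < |y − 6| < δ implies |1/y − (1/6)| < ε.
|1/y − (1/6)| = |6 − y|/(6·|y|) = |y − 6|/(6|y|).
Restrict δ ≤ 3. Then |y − 6| < 3 gives |y| > 3, so 6|y| > 18.
Then |1/y − (1/6)| < |y − 6|/18, which is < ε when |y − 6| < 18ε.
Take δ = min(3, 18ε). Then 0 < |y − 6| < δ gives both |y − 6| < 3 and |y − 6| < 18ε, so |1/y − (1/6)| < ε.

δ = min(3, 18ε)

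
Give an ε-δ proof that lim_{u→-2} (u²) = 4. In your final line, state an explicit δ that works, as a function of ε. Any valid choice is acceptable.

Let ε > 0 be given. We seek δ > 0 with 0 < |u + 2| < δ ⇒ |u² − 4| < ε.
Factor: u² − 4 = (u + 2)(u - 2), so |u² − 4| = |u + 2|·|u - 2|.
Restrict δ ≤ 2. Then |u + 2| < 2 gives |u| < 4, so by the triangle inequality |u - 2| ≤ 4 + 2 = 6.
Hence |u² − 4| ≤ 6|u + 2|, which is < ε once |u + 2| < ε/6.
Take δ = min(2, ε/6). If 0 < |u + 2| < δ then both bounds hold and |u² − 4| ≤ 6|u + 2| < 6·(ε/6) = ε.

δ = min(2, ε/6)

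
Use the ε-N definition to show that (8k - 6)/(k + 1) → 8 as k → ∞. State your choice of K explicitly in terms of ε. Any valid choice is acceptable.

Let ε > 0 be given. For k ≥ 1, |(8k - 6)/(k + 1) − 8| = |-14|/((k + 1)) = 14/((k + 1)).
Since k + 1 ≥ k for k ≥ 1, this is ≤ 14/(k) = 14/k.
So |(8k - 6)/(k + 1) − 8| < ε whenever k > 14/ε.
Take K = 14/ε. If k > K then |(8k - 6)/(k + 1) − 8| ≤ 14/k < ε.

K = 14/ε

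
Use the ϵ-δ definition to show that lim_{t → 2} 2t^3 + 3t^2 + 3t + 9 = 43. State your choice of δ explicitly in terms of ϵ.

Fix ϵ > 0. We want δ > 0 such that 0 < |t − 2| < δ implies |(2t^3 + 3t^2 + 3t + 9) − 43| < ϵ.
(2t^3 + 3t^2 + 3t + 9) − 43 = 2t^3 + 3t^2 + 3t - 34 = (t − 2)(2t^2 + 7t + 17).
So |(2t^3 + 3t^2 + 3t + 9) − 43| = |t − 2|·|2t^2 + 7t + 17|.
Assume first that |t − 2| < 1, so |t| < 3. Then |2t^2 + 7t + 17| ≤ 2·3^2 + 7·3 + 17 = 56.
Hence |(2t^3 + 3t^2 + 3t + 9) − 43| ≤ 56|t − 2| < ϵ provided |t − 2| < ϵ/56.
Take δ = min(1, ϵ/56). Then 0 < |t − 2| < δ gives both |t − 2| < 1 and |t − 2| < ϵ/56, so |(2t^3 + 3t^2 + 3t + 9) − 43| < ϵ.

δ = min(1, ϵ/56)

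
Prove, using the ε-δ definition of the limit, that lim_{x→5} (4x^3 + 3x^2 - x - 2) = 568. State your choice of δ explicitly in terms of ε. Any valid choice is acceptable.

δ = min(1, ε/396)

Let ε > 0. We want δ > 0 such that 0 < |x − 5| < δ implies |(4x^3 + 3x^2 - x - 2) − 568| < ε.
(4x^3 + 3x^2 - x - 2) − 568 = 4x^3 + 3x^2 - x - 570 = (x − 5)(4x^2 + 23x + 114).
So |(4x^3 + 3x^2 - x - 2) − 568| = |x − 5|·|4x^2 + 23x + 114|.
Require δ ≤ 1. Then |x − 5| < 1 gives |x| < 6, and by the triangle inequality |4x^2 + 23x + 114| ≤ 4·6^2 + 23·6 + 114 = 396.
Hence |(4x^3 + 3x^2 - x - 2) − 568| ≤ 396|x − 5| < ε provided |x − 5| < ε/396.
Take δ = min(1, ε/396). Then 0 < |x − 5| < δ gives both |x − 5| < 1 and |x − 5| < ε/396, so |(4x^3 + 3x^2 - x - 2) − 568| < ε.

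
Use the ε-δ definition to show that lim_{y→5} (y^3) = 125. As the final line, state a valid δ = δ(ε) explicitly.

Fix ε > 0. We seek δ > 0 with 0 < |y − 5| < δ ⇒ |y^3 − 125| < ε.
Factor: y^3 − 125 = (y − 5)(y^2 + 5y + 25), so |y^3 − 125| = |y − 5|·|y^2 + 5y + 25|.
Impose δ ≤ 2 so that |y| < 7; then |y^2 + 5y + 25| ≤ 109.
Hence |y^3 − 125| ≤ 109|y − 5|, which is < ε once |y − 5| < ε/109.
Take δ = min(2, ε/109). If 0 < |y − 5| < δ then both bounds hold and |y^3 − 125| ≤ 109|y − 5| < 109·(ε/109) = ε.

δ = min(2, ε/109)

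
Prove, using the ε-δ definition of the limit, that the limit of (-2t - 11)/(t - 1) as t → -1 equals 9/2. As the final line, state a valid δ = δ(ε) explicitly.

δ = min(1, (2/13)ε)

Let ε > 0 be given. We want δ > 0 with 0 < |t + 1| < δ ⇒ |(-2t - 11)/(t - 1) − (9/2)| < ε.
Combining over a common denominator, (-2t - 11)/(t - 1) − (9/2) = [(-2t - 11)·(-2) − (-9)·(t - 1)] / [(-2)·(t - 1)] = 13(t + 1) / ((-2)(t - 1)).
So |(-2t - 11)/(t - 1) − (9/2)| = 13|t + 1| / (2·|t − 1|).
Require δ ≤ 1, so |t − 1| ≥ |-2| − |t + 1| > 2 − 1 = 1.
Hence |(-2t - 11)/(t - 1) − (9/2)| < 13|t + 1|/(2·1) = (13/2)|t + 1|, which is < ε once |t + 1| < (2/13)ε.
Take δ = min(1, (2/13)ε). Then 0 < |t + 1| < δ forces both bounds, so |(-2t - 11)/(t - 1) − (9/2)| < ε.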